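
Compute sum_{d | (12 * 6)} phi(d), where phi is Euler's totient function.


First, 12 * 6 = 72. One classical identity is sum_{d | n} phi(d) = n (each k in [1, n] has a unique gcd with n, and among the k's with gcd(k, n) = n/d there are phi(d) of them). So the sum equals 72. We also verify directly:
Divisors of 72: 1, 2, 3, 4, 6, 8, 9, 12, 18, 24, 36, 72.
phi values: 1, 1, 2, 2, 2, 4, 6, 4, 6, 8, 12, 24.
Sum = 72.

72


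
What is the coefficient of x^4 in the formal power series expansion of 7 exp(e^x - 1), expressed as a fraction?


exp(e^x - 1) is the exponential generating function for the Bell numbers Bell_k: exp(e^x - 1) = sum_{k>=0} Bell_k x^k / k!.
So the coefficient of x^4 in 7 exp(e^x - 1) is 7 Bell_4 / 4!.
Computing: Bell_4 = 15 and 4! = 24, giving
7 * 15/24 = 35/8.

35/8


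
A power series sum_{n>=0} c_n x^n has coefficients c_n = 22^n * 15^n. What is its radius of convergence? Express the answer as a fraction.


By the root test (Cauchy-Hadamard), the radius is R = 1 / limsup_n |c_n|^(1/n).
Here |c_n|^(1/n) = (22^n * 15^n)^(1/n) = 22 * 15 = 330 for all n.
So R = 1/330 = 1/330.

1/330


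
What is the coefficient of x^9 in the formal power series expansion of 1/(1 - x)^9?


The negative binomial / multiset identity is
1/(1 - x)^r = sum_{k>=0} C(k + r - 1, r - 1) x^k.
Here r = 9 and k = 9, so the coefficient is
C(9 + 8, 8) = C(17, 8)
= 24310

24310


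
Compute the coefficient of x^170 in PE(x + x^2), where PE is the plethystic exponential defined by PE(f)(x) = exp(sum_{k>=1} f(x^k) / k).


With f(x) = x + x^2, the exponent is sum_{k>=1} (x^k + x^(2k)) / k = -ln(1 - x) - ln(1 - x^2). Exponentiating:
PE(x + x^2) = 1 / ((1 - x)(1 - x^2)).
This is the generating function for partitions of n into parts of size 1 or 2. The number of 2's can be any j in 0..85, and the rest are 1's, so
[x^170] = floor(170/2) + 1 = 86.

86


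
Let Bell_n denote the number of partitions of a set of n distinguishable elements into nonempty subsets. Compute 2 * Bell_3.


Bell_3 can be computed from the Bell triangle or from Dobinski's identity Bell_n = (1/e) * sum_{k>=0} k^n / k!.
Computing Bell_3 = 5.
Then 2 * 5 = 10.

10


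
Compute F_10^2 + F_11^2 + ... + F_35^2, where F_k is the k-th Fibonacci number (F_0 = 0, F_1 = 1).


There is a standard identity sum_{k=0}^{N} F_k^2 = F_N * F_{N+1} (proved inductively from the telescoping relation F_k^2 = F_k F_{k+1} - F_{k-1} F_k). Then
sum_{k=10}^{35} F_k^2 = F_35 F_36 - F_9 F_10.
Computing: F_35 = 9227465, F_36 = 14930352, F_9 = 34, F_10 = 55.
Sum = 9227465 * 14930352 - 34 * 55 = 137769300515810.

137769300515810


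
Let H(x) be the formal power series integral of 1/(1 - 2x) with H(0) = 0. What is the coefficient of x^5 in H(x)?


1/(1 - 2x) = sum_{k>=0} 2^k x^k. Integrating termwise with H(0) = 0:
H(x) = sum_{k>=0} 2^k x^(k+1) / (k+1) = sum_{m>=1} 2^(m-1) x^m / m.
For m = 5: 2^4/5 = 16/5 = 16/5.

16/5


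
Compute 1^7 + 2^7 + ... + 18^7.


This power sum has a closed form given by Faulhaber's formula
sum_{k=1}^{m} k^p = (1 / (p + 1)) * sum_{j=0}^{p} C(p + 1, j) B_j m^(p + 1 - j),
but for small m direct computation is fastest:
1 + 128 + 2187 + 16384 + 78125 + 279936 + 823543 + 2097152 + 4782969 + 10000000 + 19487171 + 35831808 + 62748517 + 105413504 + 170859375 + 268435456 + 410338673 + 612220032 = 1703414961.

1703414961


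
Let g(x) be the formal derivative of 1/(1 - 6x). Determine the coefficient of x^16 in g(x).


Differentiate termwise: d/dx sum_{k>=0} 6^k x^k = sum_{k>=1} k 6^k x^(k-1) = sum_{j>=0} (j+1) 6^(j+1) x^j.
Equivalently, d/dx [1/(1 - 6x)] = 6/(1 - 6x)^2.
For j = 16: 17 * 6^17 = 17 * 16926659444736 = 287753210560512.

287753210560512


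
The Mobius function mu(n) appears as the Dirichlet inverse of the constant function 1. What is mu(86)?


86 = 2 * 43 (all distinct primes).
mu(86) = (-1)^2 = 1

1


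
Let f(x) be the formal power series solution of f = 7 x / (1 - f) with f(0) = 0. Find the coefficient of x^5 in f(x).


Apply Lagrange inversion: f = 7 x * phi(f) with phi(t) = 1/(1 - t), so
[x^n] f = 7^n * (1/n) [t^(n-1)] phi(t)^n = 7^n * (1/n) [t^(n-1)] (1 - t)^(-n) = 7^n * (1/n) C(2n - 2, n - 1) = 7^n * C_{n-1}.
For n = 5: C_4 = C(8, 4) / 5 = 70/5 = 14.
With the 7^5 = 16807 factor, the coefficient is 16807 * 14 = 235298.

235298


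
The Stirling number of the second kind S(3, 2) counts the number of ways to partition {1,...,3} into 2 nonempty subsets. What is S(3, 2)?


Using the explicit formula S(n,k) = (1/k!) sum_{j=0}^{k} (-1)^(k-j) C(k,j) j^n:
S(3, 2) = 3
Equivalently, S(n,k) is n! times the coefficient of x^n in the EGF (e^x - 1)^k / k!.

3


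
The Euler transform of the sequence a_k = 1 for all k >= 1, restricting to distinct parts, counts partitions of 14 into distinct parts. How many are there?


Partitions of 14 into distinct parts can be computed via generating function.
Product (1+x)(1+x^2)(1+x^3)...
The coefficient of x^14 = 22

22


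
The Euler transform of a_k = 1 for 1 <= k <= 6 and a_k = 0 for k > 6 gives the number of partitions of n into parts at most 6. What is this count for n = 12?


Partitions of 12 into parts at most 6:
Using generating function (1-x)^(-1)(1-x^2)^(-1)...(1-x^6)^(-1),
the coefficient of x^12 = 58

58


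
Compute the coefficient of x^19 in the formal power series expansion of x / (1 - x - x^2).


Let f(x) = sum_{k>=0} a_k x^k. Multiplying f(x) * (1 - x - x^2) = x and matching coefficients gives a_0 = 0, a_1 = 1, and a_k = a_{k-1} + a_{k-2} for k >= 2. These are the Fibonacci numbers F_k.
Iterating from F_0 = 0, F_1 = 1:
F_0=0, F_1=1, F_2=1, F_3=2, F_4=3, F_5=5, F_6=8, F_7=13, F_8=21, F_9=34, ...
F_19 = 4181.

4181


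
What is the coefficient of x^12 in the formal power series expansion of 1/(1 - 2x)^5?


The general identity 1/(1 - c x)^r = sum_{k>=0} c^k C(k + r - 1, r - 1) x^k follows by substituting y = c x into 1/(1 - y)^r = sum_{k>=0} C(k + r - 1, r - 1) y^k.
For c = 2, r = 5, k = 12:
2^12 * C(16, 4) = 4096 * 1820 = 7454720.

7454720


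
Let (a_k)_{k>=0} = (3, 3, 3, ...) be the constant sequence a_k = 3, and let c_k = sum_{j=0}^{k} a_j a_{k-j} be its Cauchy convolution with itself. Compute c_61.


Since a_j = 3 for all j >= 0, the convolution sum becomes
c_k = sum_{j=0}^{k} 3 * 3 = 9 * (k + 1).
Equivalently, the generating function of (a_k) is 3/(1 - x) and its square is 9/(1 - x)^2 = sum_{k>=0} 9(k + 1) x^k.
For k = 61: 9 * 62 = 558.

558


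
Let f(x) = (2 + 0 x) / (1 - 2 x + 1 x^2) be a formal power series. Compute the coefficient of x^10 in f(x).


Write f(x) = sum_{k>=0} a_k x^k. Multiplying both sides by 1 - 2 x + 1 x^2 gives
(1 - 2 x + 1 x^2) sum_{k>=0} a_k x^k = 2 + 0 x.
Matching coefficients:
 x^0: a_0 = 2
 x^1: a_1 - 2 a_0 = 0  =>  a_1 = 2*2 + 0 = 4
 x^k (k >= 2): a_k = 2 a_{k-1} - 1 a_{k-2}.
Iterating: a_2 = 6, a_3 = 8, a_4 = 10, a_5 = 12, a_6 = 14, a_7 = 16, a_8 = 18, a_9 = 20, a_10 = 22.
So the coefficient of x^10 is 22.

22


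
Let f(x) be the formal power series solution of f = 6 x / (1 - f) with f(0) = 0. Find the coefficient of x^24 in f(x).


Apply Lagrange inversion: f = 6 x * phi(f) with phi(t) = 1/(1 - t), so
[x^n] f = 6^n * (1/n) [t^(n-1)] phi(t)^n = 6^n * (1/n) [t^(n-1)] (1 - t)^(-n) = 6^n * (1/n) C(2n - 2, n - 1) = 6^n * C_{n-1}.
For n = 24: C_23 = C(46, 23) / 24 = 8233430727600/24 = 343059613650.
With the 6^24 = 4738381338321616896 factor, the coefficient is 4738381338321616896 * 343059613650 = 1625547271250983831785072230400.

1625547271250983831785072230400


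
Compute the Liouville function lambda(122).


The Liouville function is lambda(k) = (-1)^Omega(k), where Omega(k) counts the prime factors of k with multiplicity.
Factoring: 122 = 2 * 61, so Omega(122) = 2.
lambda(122) = (-1)^2 = 1.

1


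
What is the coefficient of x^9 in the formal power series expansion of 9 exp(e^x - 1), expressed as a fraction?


exp(e^x - 1) is the exponential generating function for the Bell numbers Bell_k: exp(e^x - 1) = sum_{k>=0} Bell_k x^k / k!.
So the coefficient of x^9 in 9 exp(e^x - 1) is 9 Bell_9 / 9!.
Computing: Bell_9 = 21147 and 9! = 362880, giving
9 * 21147/362880 = 1007/1920.

1007/1920


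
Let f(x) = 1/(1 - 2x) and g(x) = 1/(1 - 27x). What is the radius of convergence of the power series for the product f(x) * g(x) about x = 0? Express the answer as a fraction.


The radius of 1/(1 - 2x) is 1/2 (nearest singularity at x = 1/2), and the radius of 1/(1 - 27x) is 1/27.
The product f(x)*g(x) = 1/((1 - 2x)(1 - 27x)) has singularities at both 1/2 and 1/27, so its radius of convergence is the distance to the nearest one:
min(1/2, 1/27) = 1/27.

1/27


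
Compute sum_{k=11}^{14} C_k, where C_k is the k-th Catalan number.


C_11 through C_14: 58786, 208012, 742900, 2674440
Sum = 58786 + 208012 + 742900 + 2674440
= 3684138

3684138


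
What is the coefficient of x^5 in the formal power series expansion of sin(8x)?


The Maclaurin series is sin(t) = sum_{k>=0} (-1)^k t^(2k+1) / (2k+1)!, so substituting t = 8x, only odd powers of x are nonzero, with coefficient of x^(2k+1) equal to (-1)^k 8^(2k+1) / (2k+1)!.
Write 5 = 2*2 + 1, giving the coefficient (-1)^2 * 8^5 / 5! = 32768/120 = 4096/15.

4096/15


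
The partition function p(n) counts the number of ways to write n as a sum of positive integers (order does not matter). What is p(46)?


Using the generating function prod_{k>=1} 1/(1-x^k), we compute p(46).
By dynamic programming over parts 1 through 46:
p(46) = 105558

105558


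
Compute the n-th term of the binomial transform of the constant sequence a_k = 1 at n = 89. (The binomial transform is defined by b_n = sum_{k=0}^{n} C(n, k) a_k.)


With a_k = 1 for all k, b_n = sum_{k=0}^{n} C(n, k) = 2^n by the binomial theorem.
For n = 89: 2^89 = 618970019642690137449562112.

618970019642690137449562112


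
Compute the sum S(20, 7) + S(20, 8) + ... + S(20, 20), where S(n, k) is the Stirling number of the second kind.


By definition, S(n, k) counts partitions of an n-set into exactly k nonempty blocks.
Computing row n = 20 for k = 7..20:
S(20, k): 11143554045652, 15170932662679, 12011282644725, 5917584964655, 1900842429486, 411016633391, 61068660380, 6302524580, 452329200, 22350954, 741285, 15675, 190, 1
Sum = 46623060002853.

46623060002853


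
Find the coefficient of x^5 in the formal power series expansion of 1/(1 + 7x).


Write 1/(1 + c x) = 1/(1 - (-c) x) and apply the geometric-series identity
1/(1 - y) = sum_{k>=0} y^k to get 1/(1 + c x) = sum_{k>=0} (-c)^k x^k.
So the coefficient of x^k is (-c)^k = (-1)^k * c^k.
Here c = 7 and k = 5:
(-7)^5 = -1 * 16807 = -16807

-16807


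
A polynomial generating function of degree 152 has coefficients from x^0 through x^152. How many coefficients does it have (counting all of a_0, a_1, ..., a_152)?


A polynomial of degree 152 takes the form a_0 + a_1 x + ... + a_152 x^152.
The number of coefficients is 152 + 1 = 153.

153


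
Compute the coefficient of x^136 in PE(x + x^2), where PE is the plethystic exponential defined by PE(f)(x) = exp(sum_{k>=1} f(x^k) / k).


With f(x) = x + x^2, the exponent is sum_{k>=1} (x^k + x^(2k)) / k = -ln(1 - x) - ln(1 - x^2). Exponentiating:
PE(x + x^2) = 1 / ((1 - x)(1 - x^2)).
This is the generating function for partitions of n into parts of size 1 or 2. The number of 2's can be any j in 0..68, and the rest are 1's, so
[x^136] = floor(136/2) + 1 = 69.

69


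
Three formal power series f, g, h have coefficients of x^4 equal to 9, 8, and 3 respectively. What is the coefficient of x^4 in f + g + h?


Series addition is componentwise:
9 + 8 + 3
= 20

20


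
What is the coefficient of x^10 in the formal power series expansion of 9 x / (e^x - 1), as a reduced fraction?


The exponential generating function for Bernoulli numbers is
x / (e^x - 1) = sum_{k>=0} B_k x^k / k!.
So the coefficient of x^10 in 9 x / (e^x - 1) is 9 B_10 / 10!.
Computing: B_10 = 5/66, 10! = 3628800, giving
9 * 5/66 / 3628800 = 1/5322240.

1/5322240


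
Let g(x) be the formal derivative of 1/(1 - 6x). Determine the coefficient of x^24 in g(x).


Differentiate termwise: d/dx sum_{k>=0} 6^k x^k = sum_{k>=1} k 6^k x^(k-1) = sum_{j>=0} (j+1) 6^(j+1) x^j.
Equivalently, d/dx [1/(1 - 6x)] = 6/(1 - 6x)^2.
For j = 24: 25 * 6^25 = 25 * 28430288029929701376 = 710757200748242534400.

710757200748242534400


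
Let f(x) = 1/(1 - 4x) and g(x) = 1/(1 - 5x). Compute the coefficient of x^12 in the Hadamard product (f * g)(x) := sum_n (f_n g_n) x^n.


f has coefficients f_k = 4^k and g has coefficients g_k = 5^k, so the Hadamard product has coefficient (f*g)_k = 4^k * 5^k = 20^k.
For k = 12: 20^12 = 4096000000000000.

4096000000000000


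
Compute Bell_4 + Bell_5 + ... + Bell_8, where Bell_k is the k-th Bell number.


Recall Bell_k counts set partitions of a k-set (with Bell_0 = 1 by convention).
Bell_4 through Bell_8: 15, 52, 203, 877, 4140
Sum = 15 + 52 + 203 + 877 + 4140 = 5287.

5287


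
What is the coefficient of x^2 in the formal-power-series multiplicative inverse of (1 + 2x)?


The inverse is 1/(1 + 2x). Apply the geometric identity 1/(1 - y) = sum_{k>=0} y^k with y = -2x:
1/(1 + 2x) = sum_{k>=0} (-2)^k x^k.
So the coefficient of x^2 is (-2)^2 = 4.

4


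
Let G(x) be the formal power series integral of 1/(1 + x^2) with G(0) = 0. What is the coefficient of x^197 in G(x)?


1/(1 + x^2) = sum_{j>=0} (-1)^j x^(2j). Integrating termwise with G(0) = 0:
G(x) = sum_{j>=0} (-1)^j x^(2j+1) / (2j+1) = arctan(x).
Only odd powers are nonzero. For x^197 write 197 = 2*98 + 1, giving
(-1)^98 / 197 = 1/197 = 1/197.

1/197


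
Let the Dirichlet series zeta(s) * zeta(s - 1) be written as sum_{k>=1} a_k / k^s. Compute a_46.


Convolution gives a_k = sum_{d | k} d * 1 = sum_{d | k} d = sigma(k), the sum of positive divisors of k.
For k = 46, the divisors are 1, 2, 23, 46, so
sigma(46) = 1 + 2 + 23 + 46 = 72.

72


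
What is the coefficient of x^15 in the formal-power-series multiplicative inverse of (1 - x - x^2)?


Let the inverse be f(x) = sum_{k>=0} a_k x^k. From f(x) * (1 - x - x^2) = 1 and matching coefficients:
 x^0: a_0 = 1.
 x^1: a_1 - a_0 = 0, so a_1 = 1.
 x^k (k >= 2): a_k - a_{k-1} - a_{k-2} = 0, i.e. a_k = a_{k-1} + a_{k-2}.
This is the Fibonacci-type recurrence shifted so that a_0 = a_1 = 1.
Iterating: a_0=1, a_1=1, a_2=2, a_3=3, a_4=5, a_5=8, a_6=13, a_7=21, a_8=34, a_9=55, ...
a_15 = 987.

987


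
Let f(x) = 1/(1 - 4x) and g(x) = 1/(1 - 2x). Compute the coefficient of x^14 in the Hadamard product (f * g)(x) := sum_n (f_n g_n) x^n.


f has coefficients f_k = 4^k and g has coefficients g_k = 2^k, so the Hadamard product has coefficient (f*g)_k = 4^k * 2^k = 8^k.
For k = 14: 8^14 = 4398046511104.

4398046511104


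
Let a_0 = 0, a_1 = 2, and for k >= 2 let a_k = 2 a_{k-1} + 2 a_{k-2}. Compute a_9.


Iterating the recurrence forward:
a_0 = 0
a_1 = 2
a_2 = 2*2 + 2*0 = 4
a_3 = 2*4 + 2*2 = 12
a_4 = 2*12 + 2*4 = 32
a_5 = 2*32 + 2*12 = 88
a_6 = 2*88 + 2*32 = 240
a_7 = 2*240 + 2*88 = 656
a_8 = 2*656 + 2*240 = 1792
a_9 = 2*1792 + 2*656 = 4896
So a_9 = 4896.

4896


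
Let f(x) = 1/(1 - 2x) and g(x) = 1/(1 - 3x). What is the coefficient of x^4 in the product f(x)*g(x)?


The coefficient of x^n in f*g is the Cauchy product: sum_{k=0}^{n} a^k * b^(n-k).
With a=2, b=3, n=4:
sum_{k=0}^{4} 2^k * 3^(4-k)
= 211

211


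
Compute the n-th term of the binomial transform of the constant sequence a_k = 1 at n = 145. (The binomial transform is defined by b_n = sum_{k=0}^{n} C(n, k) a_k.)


With a_k = 1 for all k, b_n = sum_{k=0}^{n} C(n, k) = 2^n by the binomial theorem.
For n = 145: 2^145 = 44601490397061246283071436545296723011960832.

44601490397061246283071436545296723011960832


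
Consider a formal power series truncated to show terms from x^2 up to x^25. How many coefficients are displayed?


From x^2 to x^25 inclusive, the count is 25 - 2 + 1 = 24.

24


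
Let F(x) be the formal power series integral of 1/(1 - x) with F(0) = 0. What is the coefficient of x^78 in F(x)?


1/(1 - x) = sum_{k>=0} x^k. Integrating termwise and using F(0) = 0 gives
F(x) = sum_{k>=0} x^(k+1) / (k+1) = sum_{m>=1} x^m / m = -ln(1 - x).
So the coefficient of x^78 is 1/78 = 1/78.

1/78


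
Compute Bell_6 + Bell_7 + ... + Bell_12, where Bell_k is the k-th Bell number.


Recall Bell_k counts set partitions of a k-set (with Bell_0 = 1 by convention).
Bell_6 through Bell_12: 203, 877, 4140, 21147, 115975, 678570, 4213597
Sum = 203 + 877 + 4140 + 21147 + 115975 + 678570 + 4213597 = 5034509.

5034509


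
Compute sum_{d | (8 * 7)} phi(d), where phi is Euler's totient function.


First, 8 * 7 = 56. One classical identity is sum_{d | n} phi(d) = n (each k in [1, n] has a unique gcd with n, and among the k's with gcd(k, n) = n/d there are phi(d) of them). So the sum equals 56. We also verify directly:
Divisors of 56: 1, 2, 4, 7, 8, 14, 28, 56.
phi values: 1, 1, 2, 6, 4, 6, 12, 24.
Sum = 56.

56


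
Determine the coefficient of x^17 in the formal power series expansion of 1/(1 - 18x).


The geometric series identity gives 1/(1 - c x) = sum_{k>=0} c^k x^k, so the coefficient of x^k is c^k.
Here c = 18 and k = 17.
Computing: 18^17 = 2185911559738696531968

2185911559738696531968


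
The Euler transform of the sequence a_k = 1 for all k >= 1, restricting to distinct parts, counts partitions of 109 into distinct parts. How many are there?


Partitions of 109 into distinct parts can be computed via generating function.
Product (1+x)(1+x^2)(1+x^3)...
The coefficient of x^109 = 927406

927406


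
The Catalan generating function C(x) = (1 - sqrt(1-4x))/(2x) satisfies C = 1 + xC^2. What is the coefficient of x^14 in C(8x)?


Substituting x -> 8x scales the n-th coefficient by 8^n, so [x^14] C(8x) = 8^14 * C_14.
C_14 = C(2*14, 14)/(15) = 40116600/15 = 2674440.
So 8^14 * 2674440 = 4398046511104 * 2674440 = 11762311511156981760.

11762311511156981760


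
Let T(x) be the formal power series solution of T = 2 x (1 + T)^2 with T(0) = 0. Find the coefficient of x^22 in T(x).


Apply the Lagrange inversion formula: if T = 2 x * phi(T) with phi(t) = (1 + t)^2, then [x^n] T = 2^n * (1/n) [t^(n-1)] phi(t)^n = 2^n * (1/n) [t^(n-1)] (1 + t)^(2n) = 2^n * (1/n) C(2n, n-1).
Using the identity C(2n, n-1) = C(2n, n) * n / (n+1), the unscaled factor equals C(2n, n) / (n+1) = C_n, the n-th Catalan number.
For n = 22: C_22 = C(44, 22) / 23 = 2104098963720/23 = 91482563640.
With the 2^22 = 4194304 factor, the coefficient is 4194304 * 91482563640 = 383705682605506560.

383705682605506560


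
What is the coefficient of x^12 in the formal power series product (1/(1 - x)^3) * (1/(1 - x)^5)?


Combine the factors: (1/(1 - x)^3) * (1/(1 - x)^5) = 1/(1 - x)^8.
Then use 1/(1 - x)^r = sum_{k>=0} C(k + r - 1, r - 1) x^k with r = 8 and k = 12:
C(19, 7) = 50388.

50388


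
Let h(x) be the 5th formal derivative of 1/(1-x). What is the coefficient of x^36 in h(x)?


Differentiating 5 times: d^5/dx^5 [1/(1-x)] = 5!/(1-x)^6.
The expansion 1/(1-x)^6 = sum_{k>=0} C(k+5, 5) x^k, so the coefficient of x^n in 5!/(1-x)^6 is 5! * C(n+5, 5).
For n = 36: 120 * C(41, 5) = 120 * 749398 = 89927760

89927760


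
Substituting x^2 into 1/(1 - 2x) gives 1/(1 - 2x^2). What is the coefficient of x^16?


The coefficient of x^(2m) in 1/(1 - 2x^2) is 2^m.
With n = 16 = 2*8, the coefficient is 2^8 = 256.

256


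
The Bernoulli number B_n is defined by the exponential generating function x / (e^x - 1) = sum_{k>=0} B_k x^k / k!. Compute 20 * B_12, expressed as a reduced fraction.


Bernoulli numbers can also be computed recursively via B_0 = 1 and sum_{j=0}^{m} C(m+1, j) B_j = 0 for m >= 1. Odd-index Bernoulli numbers vanish for k >= 3.
Computing B_12 = -691/2730, so 20 * B_12 = 20 * -691/2730 = -1382/273.

-1382/273


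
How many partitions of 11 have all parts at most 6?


Using the generating function (1-x)^(-1)(1-x^2)^(-1)...(1-x^6)^(-1),
the coefficient of x^11 counts these restricted partitions.
Result = 44

44


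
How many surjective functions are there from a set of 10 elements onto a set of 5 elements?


By inclusion-exclusion on which target elements are missed, the number of surjections from an n-set onto a k-set is
surj(n, k) = sum_{j=0}^{k} (-1)^j C(k, j) (k - j)^n.
Equivalently surj(n, k) = k! * S(n, k), where S(n, k) is the Stirling number of the second kind.
For n = 10, k = 5:
S(10, 5) = 42525, so
surj = 5! * 42525 = 120 * 42525 = 5103000.

5103000


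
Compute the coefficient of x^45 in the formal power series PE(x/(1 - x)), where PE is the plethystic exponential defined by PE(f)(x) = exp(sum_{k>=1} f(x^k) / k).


For f(x) = x/(1 - x) we have
sum_{k>=1} f(x^k) / k = sum_{k>=1} (1/k) * x^k / (1 - x^k) = sum_{k, m >= 1} x^(k m) / k,
which after exponentiating simplifies to
PE(x/(1 - x)) = prod_{k>=1} 1 / (1 - x^k).
This is the generating function for the partition function p(n), so the coefficient of x^45 is p(45).
Computing p(45) by dynamic programming over parts 1, 2, ..., 45: p(45) = 89134.

89134


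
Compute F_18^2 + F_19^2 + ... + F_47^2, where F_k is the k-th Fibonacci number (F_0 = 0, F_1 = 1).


There is a standard identity sum_{k=0}^{N} F_k^2 = F_N * F_{N+1} (proved inductively from the telescoping relation F_k^2 = F_k F_{k+1} - F_{k-1} F_k). Then
sum_{k=18}^{47} F_k^2 = F_47 F_48 - F_17 F_18.
Computing: F_47 = 2971215073, F_48 = 4807526976, F_17 = 1597, F_18 = 2584.
Sum = 2971215073 * 4807526976 - 1597 * 2584 = 14284196614941182600.

14284196614941182600


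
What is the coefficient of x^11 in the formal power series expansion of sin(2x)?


The Maclaurin series is sin(t) = sum_{k>=0} (-1)^k t^(2k+1) / (2k+1)!, so substituting t = 2x, only odd powers of x are nonzero, with coefficient of x^(2k+1) equal to (-1)^k 2^(2k+1) / (2k+1)!.
Write 11 = 2*5 + 1, giving the coefficient (-1)^5 * 2^11 / 11! = -2048/39916800 = -8/155925.

-8/155925


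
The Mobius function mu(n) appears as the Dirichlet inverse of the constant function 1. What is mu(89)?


89 = 89 (all distinct primes).
mu(89) = (-1)^1 = -1

-1


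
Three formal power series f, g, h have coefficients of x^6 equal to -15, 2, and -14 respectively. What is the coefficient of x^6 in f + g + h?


Series addition is componentwise:
-15 + 2 + -14
= -27

-27


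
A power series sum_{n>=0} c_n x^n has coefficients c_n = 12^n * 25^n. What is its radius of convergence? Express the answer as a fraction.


By the root test (Cauchy-Hadamard), the radius is R = 1 / limsup_n |c_n|^(1/n).
Here |c_n|^(1/n) = (12^n * 25^n)^(1/n) = 12 * 25 = 300 for all n.
So R = 1/300 = 1/300.

1/300


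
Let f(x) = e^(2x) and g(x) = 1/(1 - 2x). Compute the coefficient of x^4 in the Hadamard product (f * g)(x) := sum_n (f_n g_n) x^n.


Expanding: f_k = 2^k/k! (from e^(2x)) and g_k = 2^k (from 1/(1 - 2x)). So the Hadamard coefficient (f * g)_k = 2^k 2^k / k! = (4)^k / k!.
For k = 4: 4^4/4! = 256/24 = 32/3.

32/3


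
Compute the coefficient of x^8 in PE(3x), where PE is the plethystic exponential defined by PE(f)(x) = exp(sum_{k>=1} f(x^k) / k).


With f(x) = 3x, the exponent is sum_{k>=1} 3 x^k / k = 3 * (-ln(1 - x)). Exponentiating:
PE(3x) = exp(-3 ln(1 - x)) = 1/(1 - x)^3.
By the negative binomial expansion, [x^n] 1/(1 - x)^3 = C(n + 2, 2).
For n = 8: C(10, 2) = 45.

45


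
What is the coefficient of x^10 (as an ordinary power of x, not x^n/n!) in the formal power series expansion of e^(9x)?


The exponential series is e^y = sum_{k>=0} y^k / k!. Substituting y = 9x gives
e^(9x) = sum_{k>=0} 9^k x^k / k!.
So the coefficient of x^n is a^n/n! with a = 9, n = 10:
9^10 / 10! = 3486784401/3628800 = 43046721/44800

43046721/44800


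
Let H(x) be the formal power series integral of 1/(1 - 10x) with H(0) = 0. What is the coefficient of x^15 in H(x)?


1/(1 - 10x) = sum_{k>=0} 10^k x^k. Integrating termwise with H(0) = 0:
H(x) = sum_{k>=0} 10^k x^(k+1) / (k+1) = sum_{m>=1} 10^(m-1) x^m / m.
For m = 15: 10^14/15 = 100000000000000/15 = 20000000000000/3.

20000000000000/3


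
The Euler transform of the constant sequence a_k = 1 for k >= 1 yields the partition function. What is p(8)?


The Euler transform converts the sequence a_k = 1 into the number of integer partitions.
Using the recurrence or dynamic programming:
p(8) = 22

22


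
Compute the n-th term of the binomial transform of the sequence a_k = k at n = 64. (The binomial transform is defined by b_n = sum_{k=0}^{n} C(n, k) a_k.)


With a_k = k, b_n = sum_{k=0}^{n} C(n, k) k. Using k * C(n, k) = n * C(n-1, k-1) gives b_n = n * sum_{k>=1} C(n-1, k-1) = n * 2^(n-1).
For n = 64: 64 * 2^63 = 64 * 9223372036854775808 = 590295810358705651712.

590295810358705651712


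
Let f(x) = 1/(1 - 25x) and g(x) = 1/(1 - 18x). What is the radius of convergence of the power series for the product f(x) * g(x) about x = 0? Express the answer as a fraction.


The radius of 1/(1 - 25x) is 1/25 (nearest singularity at x = 1/25), and the radius of 1/(1 - 18x) is 1/18.
The product f(x)*g(x) = 1/((1 - 25x)(1 - 18x)) has singularities at both 1/25 and 1/18, so its radius of convergence is the distance to the nearest one:
min(1/25, 1/18) = 1/25.

1/25


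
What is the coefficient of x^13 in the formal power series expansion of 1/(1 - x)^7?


The expansion 1/(1 - x)^r = sum_{k>=0} C(k + r - 1, r - 1) x^k follows from the multiset / negative-binomial theorem (or from repeated differentiation of the geometric series).
For r = 7 and k = 13:
C(19, 6) = 121645100408832000 / (720 * 6227020800) = 27132.

27132


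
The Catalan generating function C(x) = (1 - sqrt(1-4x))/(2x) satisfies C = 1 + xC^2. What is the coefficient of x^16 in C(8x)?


Substituting x -> 8x scales the n-th coefficient by 8^n, so [x^16] C(8x) = 8^16 * C_16.
C_16 = C(2*16, 16)/(17) = 601080390/17 = 35357670.
So 8^16 * 35357670 = 281474976710656 * 35357670 = 9952299339793060331520.

9952299339793060331520


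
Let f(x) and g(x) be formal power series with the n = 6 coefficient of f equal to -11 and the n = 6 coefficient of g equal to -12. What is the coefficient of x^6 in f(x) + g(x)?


Addition of formal power series is termwise.
The coefficient of x^6 in f + g = -11 + -12
= -23

-23


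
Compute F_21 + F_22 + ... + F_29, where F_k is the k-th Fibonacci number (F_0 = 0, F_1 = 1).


Use the identity sum_{k=0}^{N} F_k = F_{N+2} - 1 (which follows from F_{k+2} - F_{k+1} = F_k). Then
sum_{k=21}^{29} F_k = (F_{31} - 1) - (F_{22} - 1) = F_{31} - F_{22}.
Computing: F_{31} = 1346269, F_{22} = 17711, so
Sum = 1346269 - 17711 = 1328558.

1328558


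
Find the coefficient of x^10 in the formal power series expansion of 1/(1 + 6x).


Write 1/(1 + c x) = 1/(1 - (-c) x) and apply the geometric-series identity
1/(1 - y) = sum_{k>=0} y^k to get 1/(1 + c x) = sum_{k>=0} (-c)^k x^k.
So the coefficient of x^k is (-c)^k = (-1)^k * c^k.
Here c = 6 and k = 10:
(-6)^10 = 1 * 60466176 = 60466176

60466176


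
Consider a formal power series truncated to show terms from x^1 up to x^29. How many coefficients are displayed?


From x^1 to x^29 inclusive, the count is 29 - 1 + 1 = 29.

29


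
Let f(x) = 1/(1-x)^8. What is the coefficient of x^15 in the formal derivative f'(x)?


Differentiate: d/dx [ 1/(1-x)^r ] = r / (1-x)^(r+1).
Here r = 8, so f'(x) = 8 / (1-x)^9.
The expansion of 1/(1-x)^(r+1) has coefficient of x^n equal to C(n+r, r).
So the coefficient of x^15 in f'(x) is
8 * C(23, 8) = 8 * 490314 = 3922512

3922512


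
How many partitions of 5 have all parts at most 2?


Using the generating function (1-x)^(-1)(1-x^2)^(-1),
the coefficient of x^5 counts these restricted partitions.
Result = 3

3


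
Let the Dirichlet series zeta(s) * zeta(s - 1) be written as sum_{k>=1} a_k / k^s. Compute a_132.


Convolution gives a_k = sum_{d | k} d * 1 = sum_{d | k} d = sigma(k), the sum of positive divisors of k.
For k = 132, the divisors are 1, 2, 3, 4, 6, 11, 12, 22, 33, 44, 66, 132, so
sigma(132) = 1 + 2 + 3 + 4 + 6 + 11 + 12 + 22 + 33 + 44 + 66 + 132 = 336.

336


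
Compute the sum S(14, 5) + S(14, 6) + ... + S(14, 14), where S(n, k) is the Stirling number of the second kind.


By definition, S(n, k) counts partitions of an n-set into exactly k nonempty blocks.
Computing row n = 14 for k = 5..14:
S(14, k): 40075035, 63436373, 49329280, 20912320, 5135130, 752752, 66066, 3367, 91, 1
Sum = 179710415.

179710415


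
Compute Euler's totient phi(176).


phi(n) counts integers in [1, n] coprime to n. Using the multiplicative formula phi(n) = n * prod_{p | n} (1 - 1/p):
176 = 2^4 * 11, so
phi(176) = 176 * (1 - 1/2) * (1 - 1/11) = 80.

80


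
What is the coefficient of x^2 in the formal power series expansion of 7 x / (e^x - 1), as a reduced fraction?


The exponential generating function for Bernoulli numbers is
x / (e^x - 1) = sum_{k>=0} B_k x^k / k!.
So the coefficient of x^2 in 7 x / (e^x - 1) is 7 B_2 / 2!.
Computing: B_2 = 1/6, 2! = 2, giving
7 * 1/6 / 2 = 7/12.

7/12


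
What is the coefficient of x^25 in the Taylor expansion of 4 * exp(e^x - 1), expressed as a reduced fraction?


exp(e^x - 1) = sum_{k>=0} Bell_k x^k / k!, where Bell_k is the k-th Bell number.
So the coefficient of x^25 is 4 * Bell_25 / 25!.
Computing: Bell_25 = 4638590332229999353 and 25! = 15511210043330985984000000, giving
4 * 4638590332229999353/15511210043330985984000000 = 356814640940769181/298292500833288192000000.

356814640940769181/298292500833288192000000


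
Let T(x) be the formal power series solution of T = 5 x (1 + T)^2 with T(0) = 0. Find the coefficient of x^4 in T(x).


Apply the Lagrange inversion formula: if T = 5 x * phi(T) with phi(t) = (1 + t)^2, then [x^n] T = 5^n * (1/n) [t^(n-1)] phi(t)^n = 5^n * (1/n) [t^(n-1)] (1 + t)^(2n) = 5^n * (1/n) C(2n, n-1).
Using the identity C(2n, n-1) = C(2n, n) * n / (n+1), the unscaled factor equals C(2n, n) / (n+1) = C_n, the n-th Catalan number.
For n = 4: C_4 = C(8, 4) / 5 = 70/5 = 14.
With the 5^4 = 625 factor, the coefficient is 625 * 14 = 8750.

8750


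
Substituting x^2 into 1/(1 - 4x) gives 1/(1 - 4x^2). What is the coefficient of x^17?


Since 1/(1 - 4x^2) only has even powers of x,
the coefficient of x^17 (odd) is 0.

0


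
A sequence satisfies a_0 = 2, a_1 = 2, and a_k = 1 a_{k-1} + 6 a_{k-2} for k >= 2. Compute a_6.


The characteristic equation is t^2 - 1 t - 6 = 0, with roots r_1 = 3 and r_2 = -2 (so c_1 = r_1 + r_2, c_2 = -r_1 r_2 as required).
One can use the closed form a_n = A r_1^n + B r_2^n, but direct iteration is more reliable:
a_0 = 2, a_1 = 2, a_2 = 14, a_3 = 26, a_4 = 110, a_5 = 266, a_6 = 926.
So a_6 = 926.

926


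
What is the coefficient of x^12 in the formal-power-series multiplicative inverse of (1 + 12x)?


The inverse is 1/(1 + 12x). Apply the geometric identity 1/(1 - y) = sum_{k>=0} y^k with y = -12x:
1/(1 + 12x) = sum_{k>=0} (-12)^k x^k.
So the coefficient of x^12 is (-12)^12 = 8916100448256.

8916100448256


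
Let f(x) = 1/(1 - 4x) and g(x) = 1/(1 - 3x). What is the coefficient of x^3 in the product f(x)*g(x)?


The coefficient of x^n in f*g is the Cauchy product: sum_{k=0}^{n} a^k * b^(n-k).
With a=4, b=3, n=3:
sum_{k=0}^{3} 4^k * 3^(3-k)
= 175

175


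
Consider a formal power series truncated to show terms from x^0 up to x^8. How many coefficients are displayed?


From x^0 to x^8 inclusive, the count is 8 - 0 + 1 = 9.

9


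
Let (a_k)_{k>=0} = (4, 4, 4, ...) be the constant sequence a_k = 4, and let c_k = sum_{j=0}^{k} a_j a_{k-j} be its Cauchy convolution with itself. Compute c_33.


Since a_j = 4 for all j >= 0, the convolution sum becomes
c_k = sum_{j=0}^{k} 4 * 4 = 16 * (k + 1).
Equivalently, the generating function of (a_k) is 4/(1 - x) and its square is 16/(1 - x)^2 = sum_{k>=0} 16(k + 1) x^k.
For k = 33: 16 * 34 = 544.

544


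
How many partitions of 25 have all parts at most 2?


Using the generating function (1-x)^(-1)(1-x^2)^(-1),
the coefficient of x^25 counts these restricted partitions.
Result = 13

13


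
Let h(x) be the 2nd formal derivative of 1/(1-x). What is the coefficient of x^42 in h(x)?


Differentiating 2 times: d^2/dx^2 [1/(1-x)] = 2!/(1-x)^3.
The expansion 1/(1-x)^3 = sum_{k>=0} C(k+2, 2) x^k, so the coefficient of x^n in 2!/(1-x)^3 is 2! * C(n+2, 2).
For n = 42: 2 * C(44, 2) = 2 * 946 = 1892

1892


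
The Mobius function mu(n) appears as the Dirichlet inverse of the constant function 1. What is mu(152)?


152 has a squared prime factor, so mu(152) = 0.
Factorization reveals a repeated prime.

0


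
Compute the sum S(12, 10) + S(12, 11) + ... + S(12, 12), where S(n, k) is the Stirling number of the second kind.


By definition, S(n, k) counts partitions of an n-set into exactly k nonempty blocks.
Computing row n = 12 for k = 10..12:
S(12, k): 1705, 66, 1
Sum = 1772.

1772


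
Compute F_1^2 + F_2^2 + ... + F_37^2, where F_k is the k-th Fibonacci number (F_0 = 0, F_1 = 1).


There is a standard identity sum_{k=0}^{N} F_k^2 = F_N * F_{N+1} (proved inductively from the telescoping relation F_k^2 = F_k F_{k+1} - F_{k-1} F_k). Then
sum_{k=1}^{37} F_k^2 = F_37 F_38 - F_0 F_1.
Computing: F_37 = 24157817, F_38 = 39088169, F_0 = 0, F_1 = 1.
Sum = 24157817 * 39088169 - 0 * 1 = 944284833567073.

944284833567073


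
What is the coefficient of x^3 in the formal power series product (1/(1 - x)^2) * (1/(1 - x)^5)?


Combine the factors: (1/(1 - x)^2) * (1/(1 - x)^5) = 1/(1 - x)^7.
Then use 1/(1 - x)^r = sum_{k>=0} C(k + r - 1, r - 1) x^k with r = 7 and k = 3:
C(9, 6) = 84.

84


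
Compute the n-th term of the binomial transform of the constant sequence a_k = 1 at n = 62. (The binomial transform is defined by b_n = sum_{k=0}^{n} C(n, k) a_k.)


With a_k = 1 for all k, b_n = sum_{k=0}^{n} C(n, k) = 2^n by the binomial theorem.
For n = 62: 2^62 = 4611686018427387904.

4611686018427387904


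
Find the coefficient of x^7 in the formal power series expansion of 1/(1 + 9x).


Write 1/(1 + c x) = 1/(1 - (-c) x) and apply the geometric-series identity
1/(1 - y) = sum_{k>=0} y^k to get 1/(1 + c x) = sum_{k>=0} (-c)^k x^k.
So the coefficient of x^k is (-c)^k = (-1)^k * c^k.
Here c = 9 and k = 7:
(-9)^7 = -1 * 4782969 = -4782969

-4782969


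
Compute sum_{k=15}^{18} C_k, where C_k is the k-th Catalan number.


C_15 through C_18: 9694845, 35357670, 129644790, 477638700
Sum = 9694845 + 35357670 + 129644790 + 477638700
= 652336005

652336005


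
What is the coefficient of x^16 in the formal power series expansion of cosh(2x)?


The Maclaurin series is cosh(t) = sum_{m>=0} t^(2m) / (2m)!, so substituting t = 2x, only even powers of x are nonzero, with coefficient of x^(2m) equal to 2^(2m) / (2m)!.
For x^16 the coefficient is 2^16/16! = 65536/20922789888000 = 2/638512875.

2/638512875


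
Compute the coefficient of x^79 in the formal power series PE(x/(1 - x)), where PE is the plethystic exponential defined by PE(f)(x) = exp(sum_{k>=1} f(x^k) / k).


For f(x) = x/(1 - x) we have
sum_{k>=1} f(x^k) / k = sum_{k>=1} (1/k) * x^k / (1 - x^k) = sum_{k, m >= 1} x^(k m) / k,
which after exponentiating simplifies to
PE(x/(1 - x)) = prod_{k>=1} 1 / (1 - x^k).
This is the generating function for the partition function p(n), so the coefficient of x^79 is p(79).
Computing p(79) by dynamic programming over parts 1, 2, ..., 79: p(79) = 13848650.

13848650


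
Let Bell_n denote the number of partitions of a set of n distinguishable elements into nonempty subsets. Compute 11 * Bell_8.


Bell_8 can be computed from the Bell triangle or from Dobinski's identity Bell_n = (1/e) * sum_{k>=0} k^n / k!.
Computing Bell_8 = 4140.
Then 11 * 4140 = 45540.

45540


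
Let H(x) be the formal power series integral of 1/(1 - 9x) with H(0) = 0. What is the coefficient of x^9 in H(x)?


1/(1 - 9x) = sum_{k>=0} 9^k x^k. Integrating termwise with H(0) = 0:
H(x) = sum_{k>=0} 9^k x^(k+1) / (k+1) = sum_{m>=1} 9^(m-1) x^m / m.
For m = 9: 9^8/9 = 43046721/9 = 4782969.

4782969


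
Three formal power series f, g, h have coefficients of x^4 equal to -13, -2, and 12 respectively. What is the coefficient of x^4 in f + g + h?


Series addition is componentwise:
-13 + -2 + 12
= -3

-3


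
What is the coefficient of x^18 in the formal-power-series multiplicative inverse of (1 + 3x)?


The inverse is 1/(1 + 3x). Apply the geometric identity 1/(1 - y) = sum_{k>=0} y^k with y = -3x:
1/(1 + 3x) = sum_{k>=0} (-3)^k x^k.
So the coefficient of x^18 is (-3)^18 = 387420489.

387420489


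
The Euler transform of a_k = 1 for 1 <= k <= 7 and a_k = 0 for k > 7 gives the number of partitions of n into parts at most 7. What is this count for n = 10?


Partitions of 10 into parts at most 7:
Using generating function (1-x)^(-1)(1-x^2)^(-1)...(1-x^7)^(-1),
the coefficient of x^10 = 38

38


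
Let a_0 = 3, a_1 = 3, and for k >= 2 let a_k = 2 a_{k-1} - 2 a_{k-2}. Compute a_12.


Iterating the recurrence forward:
a_0 = 3
a_1 = 3
a_2 = 2*3 - 2*3 = 0
a_3 = 2*0 - 2*3 = -6
a_4 = 2*-6 - 2*0 = -12
a_5 = 2*-12 - 2*-6 = -12
a_6 = 2*-12 - 2*-12 = 0
a_7 = 2*0 - 2*-12 = 24
a_8 = 2*24 - 2*0 = 48
a_9 = 2*48 - 2*24 = 48
a_10 = 2*48 - 2*48 = 0
a_11 = 2*0 - 2*48 = -96
a_12 = 2*-96 - 2*0 = -192
So a_12 = -192.

-192


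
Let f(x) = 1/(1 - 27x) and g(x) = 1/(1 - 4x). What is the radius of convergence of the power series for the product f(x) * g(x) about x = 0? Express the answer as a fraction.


The radius of 1/(1 - 27x) is 1/27 (nearest singularity at x = 1/27), and the radius of 1/(1 - 4x) is 1/4.
The product f(x)*g(x) = 1/((1 - 27x)(1 - 4x)) has singularities at both 1/27 and 1/4, so its radius of convergence is the distance to the nearest one:
min(1/27, 1/4) = 1/27.

1/27


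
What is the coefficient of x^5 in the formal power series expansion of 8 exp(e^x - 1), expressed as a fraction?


exp(e^x - 1) is the exponential generating function for the Bell numbers Bell_k: exp(e^x - 1) = sum_{k>=0} Bell_k x^k / k!.
So the coefficient of x^5 in 8 exp(e^x - 1) is 8 Bell_5 / 5!.
Computing: Bell_5 = 52 and 5! = 120, giving
8 * 52/120 = 52/15.

52/15


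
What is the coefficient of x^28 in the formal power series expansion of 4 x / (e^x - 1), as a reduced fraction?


The exponential generating function for Bernoulli numbers is
x / (e^x - 1) = sum_{k>=0} B_k x^k / k!.
So the coefficient of x^28 in 4 x / (e^x - 1) is 4 B_28 / 28!.
Computing: B_28 = -23749461029/870, 28! = 304888344611713860501504000000, giving
4 * -23749461029/870 / 304888344611713860501504000000 = -3392780147/9473316421863966379868160000000.

-3392780147/9473316421863966379868160000000


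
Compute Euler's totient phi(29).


phi(n) counts integers in [1, n] coprime to n. Using the multiplicative formula phi(n) = n * prod_{p | n} (1 - 1/p):
29 = 29, so
phi(29) = 29 * (1 - 1/29) = 28.

28


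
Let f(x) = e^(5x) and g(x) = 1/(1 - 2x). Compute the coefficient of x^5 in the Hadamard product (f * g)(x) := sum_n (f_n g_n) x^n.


Expanding: f_k = 5^k/k! (from e^(5x)) and g_k = 2^k (from 1/(1 - 2x)). So the Hadamard coefficient (f * g)_k = 5^k 2^k / k! = (10)^k / k!.
For k = 5: 10^5/5! = 100000/120 = 2500/3.

2500/3


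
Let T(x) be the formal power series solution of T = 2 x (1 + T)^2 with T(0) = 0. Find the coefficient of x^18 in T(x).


Apply the Lagrange inversion formula: if T = 2 x * phi(T) with phi(t) = (1 + t)^2, then [x^n] T = 2^n * (1/n) [t^(n-1)] phi(t)^n = 2^n * (1/n) [t^(n-1)] (1 + t)^(2n) = 2^n * (1/n) C(2n, n-1).
Using the identity C(2n, n-1) = C(2n, n) * n / (n+1), the unscaled factor equals C(2n, n) / (n+1) = C_n, the n-th Catalan number.
For n = 18: C_18 = C(36, 18) / 19 = 9075135300/19 = 477638700.
With the 2^18 = 262144 factor, the coefficient is 262144 * 477638700 = 125210119372800.

125210119372800


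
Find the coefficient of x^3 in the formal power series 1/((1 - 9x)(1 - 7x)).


By partial fractions or Cauchy convolution:
The coefficient equals sum_{k=0}^{3} 9^k * 7^(3-k).
= 2080

2080


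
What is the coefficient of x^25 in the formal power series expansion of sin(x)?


The Maclaurin series is sin(t) = sum_{k>=0} (-1)^k t^(2k+1) / (2k+1)!, so substituting t = x, only odd powers of x are nonzero, with coefficient of x^(2k+1) equal to (-1)^k / (2k+1)!.
Write 25 = 2*12 + 1, giving the coefficient (-1)^12 / 25! = 1/15511210043330985984000000 = 1/15511210043330985984000000.

1/15511210043330985984000000
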